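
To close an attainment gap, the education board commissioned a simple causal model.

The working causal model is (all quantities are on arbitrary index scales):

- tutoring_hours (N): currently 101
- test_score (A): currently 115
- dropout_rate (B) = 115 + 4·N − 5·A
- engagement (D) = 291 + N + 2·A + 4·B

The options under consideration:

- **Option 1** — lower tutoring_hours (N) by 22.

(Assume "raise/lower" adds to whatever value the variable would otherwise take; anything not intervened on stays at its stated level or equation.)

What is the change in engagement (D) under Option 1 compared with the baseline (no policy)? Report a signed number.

-374

Baseline:
  N = 101
  A = 115
  B = 115 + 4·101 − 5·115 = -56
  D = 291 + 101 + 2·115 + 4·(-56) = 398
Option 1 (N − 22):
  N = 101 − 22 = 79
  A = 115
  B = 115 + 4·79 − 5·115 = -144
  D = 291 + 79 + 2·115 + 4·(-144) = 24
Change in D: 24 − 398 = -374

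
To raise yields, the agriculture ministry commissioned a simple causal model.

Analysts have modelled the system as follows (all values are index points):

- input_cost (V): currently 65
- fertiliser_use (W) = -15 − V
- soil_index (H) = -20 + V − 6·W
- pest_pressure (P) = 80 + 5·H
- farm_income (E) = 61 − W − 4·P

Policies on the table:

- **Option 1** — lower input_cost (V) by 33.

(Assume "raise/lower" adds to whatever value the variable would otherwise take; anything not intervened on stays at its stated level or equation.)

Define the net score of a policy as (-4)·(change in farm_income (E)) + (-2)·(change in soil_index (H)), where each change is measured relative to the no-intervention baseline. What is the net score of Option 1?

-17886

Baseline:
  V = 65
  W = -15 − 65 = -80
  H = -20 + 65 − 6·(-80) = 525
  P = 80 + 5·525 = 2705
  E = 61 − (-80) − 4·2705 = -10679
Option 1 (V − 33):
  V = 65 − 33 = 32
  W = -15 − 32 = -47
  H = -20 + 32 − 6·(-47) = 294
  P = 80 + 5·294 = 1550
  E = 61 − (-47) − 4·1550 = -6092
ΔE = -6092 − (-10679) = 4587; ΔH = 294 − 525 = -231
Score = (-4)·4587 + (-2)·(-231) = -17886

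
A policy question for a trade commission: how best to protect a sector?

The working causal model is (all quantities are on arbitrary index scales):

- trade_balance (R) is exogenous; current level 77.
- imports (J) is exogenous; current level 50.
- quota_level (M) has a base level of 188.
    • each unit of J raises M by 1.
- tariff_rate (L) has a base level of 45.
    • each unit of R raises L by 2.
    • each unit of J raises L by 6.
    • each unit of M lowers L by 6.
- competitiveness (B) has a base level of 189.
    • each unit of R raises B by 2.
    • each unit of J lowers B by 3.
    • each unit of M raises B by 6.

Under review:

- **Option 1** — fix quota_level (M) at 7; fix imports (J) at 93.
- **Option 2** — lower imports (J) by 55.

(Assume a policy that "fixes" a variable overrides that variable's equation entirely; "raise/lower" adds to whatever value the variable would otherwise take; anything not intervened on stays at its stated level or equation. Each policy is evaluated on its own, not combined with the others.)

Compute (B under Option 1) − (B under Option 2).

Option 1 (M := 7, J := 93):
  R = 77
  J = 93
  M = 7
  B = 189 + 2·77 − 3·93 + 6·7 = 106
Option 2 (J − 55):
  R = 77
  J = 50 − 55 = -5
  M = 188 + (-5) = 183
  B = 189 + 2·77 − 3·(-5) + 6·183 = 1456
B: 106 − 1456 = -1350

-1350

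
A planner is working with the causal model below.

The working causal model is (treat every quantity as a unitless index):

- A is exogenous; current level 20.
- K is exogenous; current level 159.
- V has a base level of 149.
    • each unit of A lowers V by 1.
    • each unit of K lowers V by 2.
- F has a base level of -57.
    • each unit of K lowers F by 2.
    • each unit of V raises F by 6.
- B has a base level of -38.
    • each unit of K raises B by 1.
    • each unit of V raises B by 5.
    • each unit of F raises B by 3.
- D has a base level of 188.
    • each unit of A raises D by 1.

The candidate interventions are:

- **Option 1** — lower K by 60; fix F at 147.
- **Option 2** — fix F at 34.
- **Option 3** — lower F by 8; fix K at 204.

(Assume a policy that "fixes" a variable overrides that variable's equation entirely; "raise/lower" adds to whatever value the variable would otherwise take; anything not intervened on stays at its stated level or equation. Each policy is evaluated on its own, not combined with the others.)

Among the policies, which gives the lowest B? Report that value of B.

Option 1 (K − 60, F := 147):
  A = 20
  K = 159 − 60 = 99
  V = 149 − 20 − 2·99 = -69
  F = 147
  B = -38 + 99 + 5·(-69) + 3·147 = 157
Option 2 (F := 34):
  A = 20
  K = 159
  V = 149 − 20 − 2·159 = -189
  F = 34
  B = -38 + 159 + 5·(-189) + 3·34 = -722
Option 3 (F − 8, K := 204):
  A = 20
  K = 204
  V = 149 − 20 − 2·204 = -279
  F = -57 − 2·204 + 6·(-279) (−8 from intervention) = -2147
  B = -38 + 204 + 5·(-279) + 3·(-2147) = -7670
Comparing — Option 1: B=157, Option 2: B=-722, Option 3: B=-7670. Lowest is -7670 (Option 3).

-7670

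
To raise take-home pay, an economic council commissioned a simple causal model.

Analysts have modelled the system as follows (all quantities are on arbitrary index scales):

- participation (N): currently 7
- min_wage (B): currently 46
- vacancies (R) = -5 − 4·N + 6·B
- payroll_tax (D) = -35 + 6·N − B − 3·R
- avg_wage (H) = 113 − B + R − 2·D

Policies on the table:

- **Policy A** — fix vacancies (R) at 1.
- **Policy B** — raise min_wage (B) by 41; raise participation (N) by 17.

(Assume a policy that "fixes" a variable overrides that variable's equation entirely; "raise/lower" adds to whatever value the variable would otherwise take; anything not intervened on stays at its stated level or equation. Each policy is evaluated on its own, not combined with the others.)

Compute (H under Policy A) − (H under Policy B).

-2777

Policy A (R := 1):
  N = 7
  B = 46
  R = 1
  D = -35 + 6·7 − 46 − 3·1 = -42
  H = 113 − 46 + 1 − 2·(-42) = 152
Policy B (B + 41, N + 17):
  N = 7 + 17 = 24
  B = 46 + 41 = 87
  R = -5 − 4·24 + 6·87 = 421
  D = -35 + 6·24 − 87 − 3·421 = -1241
  H = 113 − 87 + 421 − 2·(-1241) = 2929
H: 152 − 2929 = -2777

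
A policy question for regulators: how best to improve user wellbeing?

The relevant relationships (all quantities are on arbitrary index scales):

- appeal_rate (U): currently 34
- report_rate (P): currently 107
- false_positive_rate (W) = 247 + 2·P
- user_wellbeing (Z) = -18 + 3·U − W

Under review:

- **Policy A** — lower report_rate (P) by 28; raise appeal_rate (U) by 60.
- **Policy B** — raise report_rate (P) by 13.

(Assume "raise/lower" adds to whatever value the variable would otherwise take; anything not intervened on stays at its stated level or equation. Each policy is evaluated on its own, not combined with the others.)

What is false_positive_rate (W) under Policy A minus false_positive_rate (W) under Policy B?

Policy A (P − 28, U + 60):
  P = 107 − 28 = 79
  W = 247 + 2·79 = 405
Policy B (P + 13):
  P = 107 + 13 = 120
  W = 247 + 2·120 = 487
W: 405 − 487 = -82

-82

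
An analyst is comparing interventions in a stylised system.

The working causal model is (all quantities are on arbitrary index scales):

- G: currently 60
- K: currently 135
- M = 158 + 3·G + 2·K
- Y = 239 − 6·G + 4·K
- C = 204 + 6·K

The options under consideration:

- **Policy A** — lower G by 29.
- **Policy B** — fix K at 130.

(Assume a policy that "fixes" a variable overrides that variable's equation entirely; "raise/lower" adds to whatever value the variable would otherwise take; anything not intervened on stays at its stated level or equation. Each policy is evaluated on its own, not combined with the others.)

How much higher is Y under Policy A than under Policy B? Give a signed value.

194

Policy A (G − 29):
  G = 60 − 29 = 31
  K = 135
  Y = 239 − 6·31 + 4·135 = 593
Policy B (K := 130):
  G = 60
  K = 130
  Y = 239 − 6·60 + 4·130 = 399
Y: 593 − 399 = 194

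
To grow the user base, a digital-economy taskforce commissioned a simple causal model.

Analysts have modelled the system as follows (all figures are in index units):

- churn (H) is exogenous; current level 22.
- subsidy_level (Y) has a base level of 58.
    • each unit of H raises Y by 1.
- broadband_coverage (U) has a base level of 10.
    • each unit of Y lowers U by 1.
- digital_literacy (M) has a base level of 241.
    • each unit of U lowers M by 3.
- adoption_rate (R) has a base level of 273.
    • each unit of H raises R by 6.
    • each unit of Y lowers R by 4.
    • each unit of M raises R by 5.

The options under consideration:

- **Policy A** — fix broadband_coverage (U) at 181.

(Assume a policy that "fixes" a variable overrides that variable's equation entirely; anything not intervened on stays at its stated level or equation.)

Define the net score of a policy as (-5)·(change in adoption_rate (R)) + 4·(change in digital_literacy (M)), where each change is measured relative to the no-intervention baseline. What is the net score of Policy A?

Baseline:
  H = 22
  Y = 58 + 22 = 80
  U = 10 − 80 = -70
  M = 241 − 3·(-70) = 451
  R = 273 + 6·22 − 4·80 + 5·451 = 2340
Policy A (U := 181):
  H = 22
  Y = 58 + 22 = 80
  U = 181
  M = 241 − 3·181 = -302
  R = 273 + 6·22 − 4·80 + 5·(-302) = -1425
ΔR = -1425 − 2340 = -3765; ΔM = -302 − 451 = -753
Score = (-5)·(-3765) + 4·(-753) = 15813

15813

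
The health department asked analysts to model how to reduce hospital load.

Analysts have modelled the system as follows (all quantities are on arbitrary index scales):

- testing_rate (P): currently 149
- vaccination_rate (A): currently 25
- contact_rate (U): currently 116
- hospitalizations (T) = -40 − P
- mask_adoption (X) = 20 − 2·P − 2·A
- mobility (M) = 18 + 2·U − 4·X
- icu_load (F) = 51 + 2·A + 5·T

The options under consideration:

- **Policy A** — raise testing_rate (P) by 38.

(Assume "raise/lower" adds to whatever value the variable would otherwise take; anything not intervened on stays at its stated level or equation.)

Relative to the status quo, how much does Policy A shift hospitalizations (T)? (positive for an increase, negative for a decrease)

-38

Baseline:
  P = 149
  T = -40 − 149 = -189
Policy A (P + 38):
  P = 149 + 38 = 187
  T = -40 − 187 = -227
Change in T: -227 − (-189) = -38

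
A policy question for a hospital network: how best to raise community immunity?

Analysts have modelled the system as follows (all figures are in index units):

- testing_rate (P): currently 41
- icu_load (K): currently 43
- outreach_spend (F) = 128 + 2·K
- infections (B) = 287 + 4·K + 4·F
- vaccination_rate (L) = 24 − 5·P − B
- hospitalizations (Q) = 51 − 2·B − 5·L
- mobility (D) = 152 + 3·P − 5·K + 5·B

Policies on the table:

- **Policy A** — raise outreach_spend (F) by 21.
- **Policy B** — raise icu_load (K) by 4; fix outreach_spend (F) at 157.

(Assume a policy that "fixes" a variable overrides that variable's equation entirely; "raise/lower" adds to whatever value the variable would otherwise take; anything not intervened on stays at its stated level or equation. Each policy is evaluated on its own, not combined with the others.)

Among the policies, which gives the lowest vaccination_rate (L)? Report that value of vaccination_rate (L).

-1580

Policy A (F + 21):
  P = 41
  K = 43
  F = 128 + 2·43 (+21 from intervention) = 235
  B = 287 + 4·43 + 4·235 = 1399
  L = 24 − 5·41 − 1399 = -1580
Policy B (K + 4, F := 157):
  P = 41
  K = 43 + 4 = 47
  F = 157
  B = 287 + 4·47 + 4·157 = 1103
  L = 24 − 5·41 − 1103 = -1284
Comparing — Policy A: L=-1580, Policy B: L=-1284. Lowest is -1580 (Policy A).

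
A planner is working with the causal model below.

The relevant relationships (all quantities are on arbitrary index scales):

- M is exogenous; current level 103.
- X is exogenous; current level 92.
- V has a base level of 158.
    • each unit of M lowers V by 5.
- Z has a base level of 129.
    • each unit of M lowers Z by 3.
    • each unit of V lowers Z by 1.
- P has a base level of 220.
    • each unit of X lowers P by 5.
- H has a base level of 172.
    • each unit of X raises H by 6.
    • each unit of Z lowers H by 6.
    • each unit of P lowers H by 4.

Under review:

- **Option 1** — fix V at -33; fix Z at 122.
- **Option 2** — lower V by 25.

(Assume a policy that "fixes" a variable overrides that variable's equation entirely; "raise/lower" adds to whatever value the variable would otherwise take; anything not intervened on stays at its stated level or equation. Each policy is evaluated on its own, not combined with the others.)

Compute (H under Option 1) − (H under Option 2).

480

Option 1 (V := -33, Z := 122):
  M = 103
  X = 92
  V = -33
  Z = 122
  P = 220 − 5·92 = -240
  H = 172 + 6·92 − 6·122 − 4·(-240) = 952
Option 2 (V − 25):
  M = 103
  X = 92
  V = 158 − 5·103 (−25 from intervention) = -382
  Z = 129 − 3·103 − (-382) = 202
  P = 220 − 5·92 = -240
  H = 172 + 6·92 − 6·202 − 4·(-240) = 472
H: 952 − 472 = 480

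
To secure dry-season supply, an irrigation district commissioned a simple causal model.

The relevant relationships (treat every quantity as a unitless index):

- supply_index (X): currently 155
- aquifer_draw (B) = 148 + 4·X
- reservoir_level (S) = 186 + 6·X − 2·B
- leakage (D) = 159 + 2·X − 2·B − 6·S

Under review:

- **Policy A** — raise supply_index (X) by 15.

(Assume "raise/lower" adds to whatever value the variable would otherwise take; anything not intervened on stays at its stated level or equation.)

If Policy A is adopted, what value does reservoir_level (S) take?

Policy A (X + 15):
  X = 155 + 15 = 170
  B = 148 + 4·170 = 828
  S = 186 + 6·170 − 2·828 = -450

-450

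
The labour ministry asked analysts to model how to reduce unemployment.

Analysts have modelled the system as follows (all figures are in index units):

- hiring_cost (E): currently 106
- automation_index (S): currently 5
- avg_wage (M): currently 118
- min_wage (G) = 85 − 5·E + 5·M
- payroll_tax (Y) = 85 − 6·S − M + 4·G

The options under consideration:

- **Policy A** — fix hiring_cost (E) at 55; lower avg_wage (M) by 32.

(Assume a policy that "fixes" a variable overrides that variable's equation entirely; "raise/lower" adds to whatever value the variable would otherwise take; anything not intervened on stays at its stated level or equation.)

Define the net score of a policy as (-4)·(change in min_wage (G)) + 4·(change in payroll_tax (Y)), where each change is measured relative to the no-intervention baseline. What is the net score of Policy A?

Baseline:
  E = 106
  S = 5
  M = 118
  G = 85 − 5·106 + 5·118 = 145
  Y = 85 − 6·5 − 118 + 4·145 = 517
Policy A (E := 55, M − 32):
  E = 55
  S = 5
  M = 118 − 32 = 86
  G = 85 − 5·55 + 5·86 = 240
  Y = 85 − 6·5 − 86 + 4·240 = 929
ΔG = 240 − 145 = 95; ΔY = 929 − 517 = 412
Score = (-4)·95 + 4·412 = 1268

1268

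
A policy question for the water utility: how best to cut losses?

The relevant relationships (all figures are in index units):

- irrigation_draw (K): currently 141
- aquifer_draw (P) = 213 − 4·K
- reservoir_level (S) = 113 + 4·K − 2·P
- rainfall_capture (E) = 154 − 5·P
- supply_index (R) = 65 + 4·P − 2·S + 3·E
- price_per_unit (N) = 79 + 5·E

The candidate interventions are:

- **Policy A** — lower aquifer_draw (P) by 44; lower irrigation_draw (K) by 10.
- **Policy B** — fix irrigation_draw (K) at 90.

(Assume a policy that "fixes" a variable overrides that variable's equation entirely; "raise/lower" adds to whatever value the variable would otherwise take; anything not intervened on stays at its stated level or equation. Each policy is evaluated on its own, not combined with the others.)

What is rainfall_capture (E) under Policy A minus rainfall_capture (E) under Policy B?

1040

Policy A (P − 44, K − 10):
  K = 141 − 10 = 131
  P = 213 − 4·131 (−44 from intervention) = -355
  E = 154 − 5·(-355) = 1929
Policy B (K := 90):
  K = 90
  P = 213 − 4·90 = -147
  E = 154 − 5·(-147) = 889
E: 1929 − 889 = 1040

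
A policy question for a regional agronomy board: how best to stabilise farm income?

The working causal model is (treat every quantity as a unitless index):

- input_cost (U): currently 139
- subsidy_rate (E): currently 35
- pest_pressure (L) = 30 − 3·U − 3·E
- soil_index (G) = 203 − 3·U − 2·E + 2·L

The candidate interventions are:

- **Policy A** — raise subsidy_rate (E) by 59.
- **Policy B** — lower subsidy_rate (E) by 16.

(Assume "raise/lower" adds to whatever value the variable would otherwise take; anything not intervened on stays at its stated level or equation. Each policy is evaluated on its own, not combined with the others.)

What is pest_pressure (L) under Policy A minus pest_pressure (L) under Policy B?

Policy A (E + 59):
  U = 139
  E = 35 + 59 = 94
  L = 30 − 3·139 − 3·94 = -669
Policy B (E − 16):
  U = 139
  E = 35 − 16 = 19
  L = 30 − 3·139 − 3·19 = -444
L: -669 − (-444) = -225

-225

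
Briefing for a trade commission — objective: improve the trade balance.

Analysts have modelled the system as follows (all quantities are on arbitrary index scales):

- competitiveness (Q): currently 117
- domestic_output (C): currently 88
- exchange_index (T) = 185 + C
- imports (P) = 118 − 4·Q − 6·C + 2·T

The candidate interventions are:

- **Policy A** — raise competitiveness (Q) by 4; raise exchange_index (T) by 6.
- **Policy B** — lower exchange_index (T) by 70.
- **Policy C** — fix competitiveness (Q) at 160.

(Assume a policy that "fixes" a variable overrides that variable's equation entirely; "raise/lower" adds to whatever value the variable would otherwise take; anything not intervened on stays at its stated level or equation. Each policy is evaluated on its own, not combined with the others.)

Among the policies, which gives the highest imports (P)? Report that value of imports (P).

-336

Policy A (Q + 4, T + 6):
  Q = 117 + 4 = 121
  C = 88
  T = 185 + 88 (+6 from intervention) = 279
  P = 118 − 4·121 − 6·88 + 2·279 = -336
Policy B (T − 70):
  Q = 117
  C = 88
  T = 185 + 88 (−70 from intervention) = 203
  P = 118 − 4·117 − 6·88 + 2·203 = -472
Policy C (Q := 160):
  Q = 160
  C = 88
  T = 185 + 88 = 273
  P = 118 − 4·160 − 6·88 + 2·273 = -504
Comparing — Policy A: P=-336, Policy B: P=-472, Policy C: P=-504. Highest is -336 (Policy A).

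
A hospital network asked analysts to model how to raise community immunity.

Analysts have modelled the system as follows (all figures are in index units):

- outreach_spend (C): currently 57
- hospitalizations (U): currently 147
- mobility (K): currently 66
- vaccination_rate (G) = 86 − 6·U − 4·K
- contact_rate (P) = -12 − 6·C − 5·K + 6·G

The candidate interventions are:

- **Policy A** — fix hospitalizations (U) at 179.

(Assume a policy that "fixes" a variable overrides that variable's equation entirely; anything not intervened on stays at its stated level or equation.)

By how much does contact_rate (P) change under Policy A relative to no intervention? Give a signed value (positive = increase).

-1152

Baseline:
  C = 57
  U = 147
  K = 66
  G = 86 − 6·147 − 4·66 = -1060
  P = -12 − 6·57 − 5·66 + 6·(-1060) = -7044
Policy A (U := 179):
  C = 57
  U = 179
  K = 66
  G = 86 − 6·179 − 4·66 = -1252
  P = -12 − 6·57 − 5·66 + 6·(-1252) = -8196
Change in P: -8196 − (-7044) = -1152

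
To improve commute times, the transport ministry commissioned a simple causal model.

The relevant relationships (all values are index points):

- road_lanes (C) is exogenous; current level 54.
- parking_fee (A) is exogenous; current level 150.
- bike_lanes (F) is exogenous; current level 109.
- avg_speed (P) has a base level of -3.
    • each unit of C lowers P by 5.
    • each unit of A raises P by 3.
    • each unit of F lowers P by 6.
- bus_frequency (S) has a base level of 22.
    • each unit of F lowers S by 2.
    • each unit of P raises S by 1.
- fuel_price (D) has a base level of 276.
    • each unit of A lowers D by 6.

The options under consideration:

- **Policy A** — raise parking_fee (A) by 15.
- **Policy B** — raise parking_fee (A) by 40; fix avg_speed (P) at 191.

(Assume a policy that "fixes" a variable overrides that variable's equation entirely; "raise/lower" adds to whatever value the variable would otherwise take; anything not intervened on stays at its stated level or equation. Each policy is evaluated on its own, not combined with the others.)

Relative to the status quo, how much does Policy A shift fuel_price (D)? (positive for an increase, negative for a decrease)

Baseline:
  A = 150
  D = 276 − 6·150 = -624
Policy A (A + 15):
  A = 150 + 15 = 165
  D = 276 − 6·165 = -714
Change in D: -714 − (-624) = -90

-90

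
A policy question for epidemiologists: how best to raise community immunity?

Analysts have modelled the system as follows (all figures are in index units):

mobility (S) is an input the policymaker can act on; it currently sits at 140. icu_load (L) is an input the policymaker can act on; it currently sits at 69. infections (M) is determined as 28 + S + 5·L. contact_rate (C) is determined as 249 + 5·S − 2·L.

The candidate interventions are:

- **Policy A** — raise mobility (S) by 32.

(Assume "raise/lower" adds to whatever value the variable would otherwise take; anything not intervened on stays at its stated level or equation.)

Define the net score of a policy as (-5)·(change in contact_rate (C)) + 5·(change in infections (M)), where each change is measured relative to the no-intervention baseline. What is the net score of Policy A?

Baseline:
  S = 140
  L = 69
  M = 28 + 140 + 5·69 = 513
  C = 249 + 5·140 − 2·69 = 811
Policy A (S + 32):
  S = 140 + 32 = 172
  L = 69
  M = 28 + 172 + 5·69 = 545
  C = 249 + 5·172 − 2·69 = 971
ΔC = 971 − 811 = 160; ΔM = 545 − 513 = 32
Score = (-5)·160 + 5·32 = -640

-640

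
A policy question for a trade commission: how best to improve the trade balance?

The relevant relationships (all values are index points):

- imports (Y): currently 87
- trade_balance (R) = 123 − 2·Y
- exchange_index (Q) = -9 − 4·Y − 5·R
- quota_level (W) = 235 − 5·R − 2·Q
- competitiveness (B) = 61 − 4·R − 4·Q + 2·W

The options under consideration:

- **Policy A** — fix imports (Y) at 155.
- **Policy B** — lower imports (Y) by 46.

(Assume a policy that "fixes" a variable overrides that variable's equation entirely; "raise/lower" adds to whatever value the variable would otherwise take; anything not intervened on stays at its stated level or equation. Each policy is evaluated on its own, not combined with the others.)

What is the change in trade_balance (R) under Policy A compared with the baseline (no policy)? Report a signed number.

-136

Baseline:
  Y = 87
  R = 123 − 2·87 = -51
Policy A (Y := 155):
  Y = 155
  R = 123 − 2·155 = -187
Change in R: -187 − (-51) = -136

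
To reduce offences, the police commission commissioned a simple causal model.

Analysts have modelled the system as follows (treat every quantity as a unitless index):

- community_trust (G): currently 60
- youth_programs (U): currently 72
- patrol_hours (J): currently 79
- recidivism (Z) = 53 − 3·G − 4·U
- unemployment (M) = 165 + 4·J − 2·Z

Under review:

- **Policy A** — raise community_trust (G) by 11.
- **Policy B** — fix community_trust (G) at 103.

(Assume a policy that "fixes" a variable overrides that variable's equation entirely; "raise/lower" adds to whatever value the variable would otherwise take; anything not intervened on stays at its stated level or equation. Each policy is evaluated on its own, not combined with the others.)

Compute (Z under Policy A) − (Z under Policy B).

Policy A (G + 11):
  G = 60 + 11 = 71
  U = 72
  Z = 53 − 3·71 − 4·72 = -448
Policy B (G := 103):
  G = 103
  U = 72
  Z = 53 − 3·103 − 4·72 = -544
Z: -448 − (-544) = 96

96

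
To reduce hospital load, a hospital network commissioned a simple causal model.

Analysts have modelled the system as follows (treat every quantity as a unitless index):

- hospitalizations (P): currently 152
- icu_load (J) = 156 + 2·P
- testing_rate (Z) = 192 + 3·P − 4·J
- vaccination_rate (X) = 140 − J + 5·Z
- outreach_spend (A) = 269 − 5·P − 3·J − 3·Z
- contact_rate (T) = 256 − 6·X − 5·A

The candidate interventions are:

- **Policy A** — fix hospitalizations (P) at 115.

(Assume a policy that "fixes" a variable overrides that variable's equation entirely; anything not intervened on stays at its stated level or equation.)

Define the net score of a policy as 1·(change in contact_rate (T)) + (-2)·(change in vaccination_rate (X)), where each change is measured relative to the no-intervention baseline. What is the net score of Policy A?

-7252

Baseline:
  P = 152
  J = 156 + 2·152 = 460
  Z = 192 + 3·152 − 4·460 = -1192
  X = 140 − 460 + 5·(-1192) = -6280
  A = 269 − 5·152 − 3·460 − 3·(-1192) = 1705
  T = 256 − 6·(-6280) − 5·1705 = 29411
Policy A (P := 115):
  P = 115
  J = 156 + 2·115 = 386
  Z = 192 + 3·115 − 4·386 = -1007
  X = 140 − 386 + 5·(-1007) = -5281
  A = 269 − 5·115 − 3·386 − 3·(-1007) = 1557
  T = 256 − 6·(-5281) − 5·1557 = 24157
ΔT = 24157 − 29411 = -5254; ΔX = -5281 − (-6280) = 999
Score = 1·(-5254) + (-2)·999 = -7252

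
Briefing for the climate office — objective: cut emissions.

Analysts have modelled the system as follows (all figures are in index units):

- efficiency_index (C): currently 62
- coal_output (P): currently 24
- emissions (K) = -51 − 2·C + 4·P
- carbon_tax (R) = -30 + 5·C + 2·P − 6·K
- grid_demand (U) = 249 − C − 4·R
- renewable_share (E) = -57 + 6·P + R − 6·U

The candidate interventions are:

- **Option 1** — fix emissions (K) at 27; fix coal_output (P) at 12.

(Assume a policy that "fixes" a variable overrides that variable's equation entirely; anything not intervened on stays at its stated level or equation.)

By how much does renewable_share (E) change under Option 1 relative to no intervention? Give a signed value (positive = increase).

-16572

Baseline:
  C = 62
  P = 24
  K = -51 − 2·62 + 4·24 = -79
  R = -30 + 5·62 + 2·24 − 6·(-79) = 802
  U = 249 − 62 − 4·802 = -3021
  E = -57 + 6·24 + 802 − 6·(-3021) = 19015
Option 1 (K := 27, P := 12):
  C = 62
  P = 12
  K = 27
  R = -30 + 5·62 + 2·12 − 6·27 = 142
  U = 249 − 62 − 4·142 = -381
  E = -57 + 6·12 + 142 − 6·(-381) = 2443
Change in E: 2443 − 19015 = -16572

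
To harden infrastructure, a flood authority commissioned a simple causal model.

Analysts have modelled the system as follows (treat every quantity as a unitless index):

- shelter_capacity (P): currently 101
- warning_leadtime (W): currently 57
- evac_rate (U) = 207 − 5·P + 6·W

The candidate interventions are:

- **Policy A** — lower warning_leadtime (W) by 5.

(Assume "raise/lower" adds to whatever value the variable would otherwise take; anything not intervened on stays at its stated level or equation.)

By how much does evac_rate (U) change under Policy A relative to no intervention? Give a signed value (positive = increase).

-30

Baseline:
  P = 101
  W = 57
  U = 207 − 5·101 + 6·57 = 44
Policy A (W − 5):
  P = 101
  W = 57 − 5 = 52
  U = 207 − 5·101 + 6·52 = 14
Change in U: 14 − 44 = -30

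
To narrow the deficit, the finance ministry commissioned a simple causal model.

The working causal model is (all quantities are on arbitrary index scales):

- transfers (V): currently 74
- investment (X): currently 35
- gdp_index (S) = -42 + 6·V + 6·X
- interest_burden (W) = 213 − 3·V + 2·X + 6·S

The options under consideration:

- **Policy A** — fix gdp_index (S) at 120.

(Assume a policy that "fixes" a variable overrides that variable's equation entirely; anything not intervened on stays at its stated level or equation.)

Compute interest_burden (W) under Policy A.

781

Policy A (S := 120):
  V = 74
  X = 35
  S = 120
  W = 213 − 3·74 + 2·35 + 6·120 = 781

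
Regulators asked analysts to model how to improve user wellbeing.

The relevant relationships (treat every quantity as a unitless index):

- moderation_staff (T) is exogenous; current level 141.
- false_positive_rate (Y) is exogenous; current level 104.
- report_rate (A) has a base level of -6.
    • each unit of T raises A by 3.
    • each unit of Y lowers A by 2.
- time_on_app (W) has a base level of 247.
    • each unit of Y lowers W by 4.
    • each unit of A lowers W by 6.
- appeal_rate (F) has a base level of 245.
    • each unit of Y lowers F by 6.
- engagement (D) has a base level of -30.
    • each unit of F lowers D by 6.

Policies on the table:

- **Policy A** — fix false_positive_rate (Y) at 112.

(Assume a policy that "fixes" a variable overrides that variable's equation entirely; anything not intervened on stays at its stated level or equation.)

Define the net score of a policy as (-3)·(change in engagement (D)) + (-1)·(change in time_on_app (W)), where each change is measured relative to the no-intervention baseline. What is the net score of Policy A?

-928

Baseline:
  T = 141
  Y = 104
  A = -6 + 3·141 − 2·104 = 209
  W = 247 − 4·104 − 6·209 = -1423
  F = 245 − 6·104 = -379
  D = -30 − 6·(-379) = 2244
Policy A (Y := 112):
  T = 141
  Y = 112
  A = -6 + 3·141 − 2·112 = 193
  W = 247 − 4·112 − 6·193 = -1359
  F = 245 − 6·112 = -427
  D = -30 − 6·(-427) = 2532
ΔD = 2532 − 2244 = 288; ΔW = -1359 − (-1423) = 64
Score = (-3)·288 + (-1)·64 = -928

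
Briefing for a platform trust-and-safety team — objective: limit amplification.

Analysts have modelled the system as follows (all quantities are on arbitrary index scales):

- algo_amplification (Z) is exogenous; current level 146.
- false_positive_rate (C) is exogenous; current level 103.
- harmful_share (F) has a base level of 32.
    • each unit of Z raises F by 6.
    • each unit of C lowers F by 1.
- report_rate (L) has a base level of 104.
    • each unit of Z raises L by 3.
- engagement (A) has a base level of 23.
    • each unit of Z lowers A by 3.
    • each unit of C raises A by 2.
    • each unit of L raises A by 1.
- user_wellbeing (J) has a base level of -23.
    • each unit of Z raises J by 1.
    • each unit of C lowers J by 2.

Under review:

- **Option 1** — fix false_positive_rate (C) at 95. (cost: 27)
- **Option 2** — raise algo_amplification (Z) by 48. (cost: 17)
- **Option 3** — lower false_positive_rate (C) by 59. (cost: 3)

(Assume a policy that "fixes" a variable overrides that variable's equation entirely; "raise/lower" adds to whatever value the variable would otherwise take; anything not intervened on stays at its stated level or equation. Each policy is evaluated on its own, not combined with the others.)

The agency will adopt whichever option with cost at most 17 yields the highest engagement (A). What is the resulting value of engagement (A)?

333

Option 2 (Z + 48):
  Z = 146 + 48 = 194
  C = 103
  L = 104 + 3·194 = 686
  A = 23 − 3·194 + 2·103 + 686 = 333
Option 3 (C − 59):
  Z = 146
  C = 103 − 59 = 44
  L = 104 + 3·146 = 542
  A = 23 − 3·146 + 2·44 + 542 = 215
Comparing — Option 2: A=333, Option 3: A=215. Highest is 333 (Option 2).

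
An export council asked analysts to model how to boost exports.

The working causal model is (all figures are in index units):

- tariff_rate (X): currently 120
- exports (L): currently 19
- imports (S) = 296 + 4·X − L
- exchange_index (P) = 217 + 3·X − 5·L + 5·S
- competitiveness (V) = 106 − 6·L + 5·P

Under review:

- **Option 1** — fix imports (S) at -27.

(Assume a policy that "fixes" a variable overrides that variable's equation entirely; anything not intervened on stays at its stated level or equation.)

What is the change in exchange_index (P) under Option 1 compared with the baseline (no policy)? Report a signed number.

Baseline:
  X = 120
  L = 19
  S = 296 + 4·120 − 19 = 757
  P = 217 + 3·120 − 5·19 + 5·757 = 4267
Option 1 (S := -27):
  X = 120
  L = 19
  S = -27
  P = 217 + 3·120 − 5·19 + 5·(-27) = 347
Change in P: 347 − 4267 = -3920

-3920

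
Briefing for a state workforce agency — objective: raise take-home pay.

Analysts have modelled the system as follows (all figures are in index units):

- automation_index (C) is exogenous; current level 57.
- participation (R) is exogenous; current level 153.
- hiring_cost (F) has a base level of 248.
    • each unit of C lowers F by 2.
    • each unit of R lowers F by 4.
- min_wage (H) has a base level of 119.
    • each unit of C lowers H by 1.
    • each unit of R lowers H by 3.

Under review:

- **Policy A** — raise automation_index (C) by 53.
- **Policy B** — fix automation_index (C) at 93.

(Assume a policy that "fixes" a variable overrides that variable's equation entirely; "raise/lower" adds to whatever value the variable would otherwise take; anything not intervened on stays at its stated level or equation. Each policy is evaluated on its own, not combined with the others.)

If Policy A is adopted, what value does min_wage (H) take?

Policy A (C + 53):
  C = 57 + 53 = 110
  R = 153
  H = 119 − 110 − 3·153 = -450

-450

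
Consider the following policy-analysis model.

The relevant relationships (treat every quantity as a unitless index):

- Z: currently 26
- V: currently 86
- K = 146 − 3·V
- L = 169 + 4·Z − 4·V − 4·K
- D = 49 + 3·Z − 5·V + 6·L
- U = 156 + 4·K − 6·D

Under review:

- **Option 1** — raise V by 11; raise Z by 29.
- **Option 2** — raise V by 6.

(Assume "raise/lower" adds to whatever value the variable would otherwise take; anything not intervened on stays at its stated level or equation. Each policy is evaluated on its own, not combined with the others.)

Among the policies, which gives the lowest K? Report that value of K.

Option 1 (V + 11, Z + 29):
  V = 86 + 11 = 97
  K = 146 − 3·97 = -145
Option 2 (V + 6):
  V = 86 + 6 = 92
  K = 146 − 3·92 = -130
Comparing — Option 1: K=-145, Option 2: K=-130. Lowest is -145 (Option 1).

-145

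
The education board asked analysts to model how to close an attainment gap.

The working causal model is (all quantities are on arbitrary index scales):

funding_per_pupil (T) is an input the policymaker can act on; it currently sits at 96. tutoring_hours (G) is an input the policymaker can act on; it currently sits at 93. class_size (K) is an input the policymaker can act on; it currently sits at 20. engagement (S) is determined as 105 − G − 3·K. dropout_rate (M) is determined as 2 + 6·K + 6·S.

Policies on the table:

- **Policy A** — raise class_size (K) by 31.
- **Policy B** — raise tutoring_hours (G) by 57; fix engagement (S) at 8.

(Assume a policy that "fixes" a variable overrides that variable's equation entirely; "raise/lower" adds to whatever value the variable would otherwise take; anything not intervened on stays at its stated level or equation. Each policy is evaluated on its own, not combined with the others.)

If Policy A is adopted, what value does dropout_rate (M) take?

Policy A (K + 31):
  G = 93
  K = 20 + 31 = 51
  S = 105 − 93 − 3·51 = -141
  M = 2 + 6·51 + 6·(-141) = -538

-538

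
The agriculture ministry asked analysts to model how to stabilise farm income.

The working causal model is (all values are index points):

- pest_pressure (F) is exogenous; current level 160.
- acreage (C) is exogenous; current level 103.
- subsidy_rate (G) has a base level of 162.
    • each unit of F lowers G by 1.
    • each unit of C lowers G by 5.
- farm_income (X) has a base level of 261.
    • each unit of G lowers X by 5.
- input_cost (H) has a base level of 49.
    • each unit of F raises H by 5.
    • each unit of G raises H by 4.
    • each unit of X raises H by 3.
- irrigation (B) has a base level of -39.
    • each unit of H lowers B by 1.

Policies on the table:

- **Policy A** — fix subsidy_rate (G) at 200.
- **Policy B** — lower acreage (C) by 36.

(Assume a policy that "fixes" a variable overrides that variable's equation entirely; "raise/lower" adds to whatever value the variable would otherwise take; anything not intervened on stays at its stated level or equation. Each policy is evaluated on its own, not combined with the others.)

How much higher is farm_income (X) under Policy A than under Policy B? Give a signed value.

-2665

Policy A (G := 200):
  F = 160
  C = 103
  G = 200
  X = 261 − 5·200 = -739
Policy B (C − 36):
  F = 160
  C = 103 − 36 = 67
  G = 162 − 160 − 5·67 = -333
  X = 261 − 5·(-333) = 1926
X: -739 − 1926 = -2665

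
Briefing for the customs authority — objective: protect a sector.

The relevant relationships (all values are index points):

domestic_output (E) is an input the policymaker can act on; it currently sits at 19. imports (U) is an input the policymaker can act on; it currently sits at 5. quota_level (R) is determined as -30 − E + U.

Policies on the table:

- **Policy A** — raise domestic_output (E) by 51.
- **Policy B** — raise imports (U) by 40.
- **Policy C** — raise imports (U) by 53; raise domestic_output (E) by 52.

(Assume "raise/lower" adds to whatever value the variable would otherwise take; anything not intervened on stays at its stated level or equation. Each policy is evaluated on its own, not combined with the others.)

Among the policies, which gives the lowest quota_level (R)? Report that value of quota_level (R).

Policy A (E + 51):
  E = 19 + 51 = 70
  U = 5
  R = -30 − 70 + 5 = -95
Policy B (U + 40):
  E = 19
  U = 5 + 40 = 45
  R = -30 − 19 + 45 = -4
Policy C (U + 53, E + 52):
  E = 19 + 52 = 71
  U = 5 + 53 = 58
  R = -30 − 71 + 58 = -43
Comparing — Policy A: R=-95, Policy B: R=-4, Policy C: R=-43. Lowest is -95 (Policy A).

-95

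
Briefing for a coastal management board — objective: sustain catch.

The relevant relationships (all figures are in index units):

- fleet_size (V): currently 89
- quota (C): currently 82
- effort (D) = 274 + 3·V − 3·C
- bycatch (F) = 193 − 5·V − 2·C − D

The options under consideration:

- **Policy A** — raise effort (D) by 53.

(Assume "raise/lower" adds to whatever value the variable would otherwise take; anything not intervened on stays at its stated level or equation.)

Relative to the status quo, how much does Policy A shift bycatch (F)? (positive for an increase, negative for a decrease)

-53

Baseline:
  V = 89
  C = 82
  D = 274 + 3·89 − 3·82 = 295
  F = 193 − 5·89 − 2·82 − 295 = -711
Policy A (D + 53):
  V = 89
  C = 82
  D = 274 + 3·89 − 3·82 (+53 from intervention) = 348
  F = 193 − 5·89 − 2·82 − 348 = -764
Change in F: -764 − (-711) = -53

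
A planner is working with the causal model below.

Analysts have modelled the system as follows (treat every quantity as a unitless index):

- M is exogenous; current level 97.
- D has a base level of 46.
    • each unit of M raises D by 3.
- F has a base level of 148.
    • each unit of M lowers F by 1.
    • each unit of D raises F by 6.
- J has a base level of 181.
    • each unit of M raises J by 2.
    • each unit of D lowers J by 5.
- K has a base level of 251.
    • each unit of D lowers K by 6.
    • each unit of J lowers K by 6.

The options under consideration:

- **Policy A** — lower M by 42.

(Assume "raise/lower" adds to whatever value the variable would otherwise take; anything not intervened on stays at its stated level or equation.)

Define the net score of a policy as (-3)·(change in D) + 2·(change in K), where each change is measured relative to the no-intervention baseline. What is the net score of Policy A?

-4662

Baseline:
  M = 97
  D = 46 + 3·97 = 337
  J = 181 + 2·97 − 5·337 = -1310
  K = 251 − 6·337 − 6·(-1310) = 6089
Policy A (M − 42):
  M = 97 − 42 = 55
  D = 46 + 3·55 = 211
  J = 181 + 2·55 − 5·211 = -764
  K = 251 − 6·211 − 6·(-764) = 3569
ΔD = 211 − 337 = -126; ΔK = 3569 − 6089 = -2520
Score = (-3)·(-126) + 2·(-2520) = -4662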